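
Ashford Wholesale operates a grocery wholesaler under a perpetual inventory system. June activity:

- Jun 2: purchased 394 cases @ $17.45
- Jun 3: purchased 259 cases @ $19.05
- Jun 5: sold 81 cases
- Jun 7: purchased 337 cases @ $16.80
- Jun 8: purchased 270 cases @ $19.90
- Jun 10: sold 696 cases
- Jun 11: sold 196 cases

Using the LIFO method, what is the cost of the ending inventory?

Jun 5, 81 sold [LIFO — newest first]: 81 @ $19.05 = $1,543.05
Jun 10, 696 sold [LIFO — newest first]: 270 @ $19.90 + 337 @ $16.80 + 89 @ $19.05 = $12,730.05
Jun 11, 196 sold [LIFO — newest first]: 89 @ $19.05 + 107 @ $17.45 = $3,562.60
Total COGS = $1,543.05 + $12,730.05 + $3,562.60 = $17,835.70
Ending inventory: 287 @ $17.45 = $5,008.15
Check: goods available $22,843.85 = COGS $17,835.70 + ending $5,008.15

Ending inventory = $5,008.15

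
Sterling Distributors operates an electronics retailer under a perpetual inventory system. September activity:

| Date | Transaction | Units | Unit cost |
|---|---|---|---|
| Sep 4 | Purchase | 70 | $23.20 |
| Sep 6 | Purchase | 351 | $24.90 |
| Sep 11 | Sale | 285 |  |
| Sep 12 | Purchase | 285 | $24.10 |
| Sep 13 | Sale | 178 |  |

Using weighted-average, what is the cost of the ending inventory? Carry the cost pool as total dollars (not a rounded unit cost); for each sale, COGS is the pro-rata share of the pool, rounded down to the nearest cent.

Ending inventory = $5,896.92

After Sep 4: 70 on hand, pool $1,624.00 (≈ $23.2000 each)
After Sep 6: 421 on hand, pool $10,363.90 (≈ $24.6173 each)
Sep 11, sell 285: 285/421 × $10,363.90 → $7,015.94
After Sep 12: 421 on hand, pool $10,216.46 (≈ $24.2671 each)
Sep 13, sell 178: 178/421 × $10,216.46 → $4,319.54
Total COGS = $7,015.94 + $4,319.54 = $11,335.48
Ending inventory (cost pool remaining) = $5,896.92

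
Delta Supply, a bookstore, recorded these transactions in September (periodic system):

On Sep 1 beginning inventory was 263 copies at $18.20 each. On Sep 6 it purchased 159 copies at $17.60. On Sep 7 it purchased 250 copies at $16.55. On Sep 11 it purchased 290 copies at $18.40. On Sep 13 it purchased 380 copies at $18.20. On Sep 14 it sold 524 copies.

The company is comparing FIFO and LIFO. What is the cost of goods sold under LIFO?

COGS = $9,565.60

FIFO COGS: 263 @ $18.20 + 159 @ $17.60 + 102 @ $16.55 = $9,273.10
LIFO COGS: 380 @ $18.20 + 144 @ $18.40 = $9,565.60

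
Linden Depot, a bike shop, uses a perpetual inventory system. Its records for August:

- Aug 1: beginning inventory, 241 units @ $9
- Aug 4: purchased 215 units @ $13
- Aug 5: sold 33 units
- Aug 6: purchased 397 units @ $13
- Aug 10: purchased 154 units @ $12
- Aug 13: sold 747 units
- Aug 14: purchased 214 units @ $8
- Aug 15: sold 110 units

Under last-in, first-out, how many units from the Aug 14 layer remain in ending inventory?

Aug 5, 33 sold [LIFO — newest first]: 33 @ $13 = $429
Aug 13, 747 sold [LIFO — newest first]: 154 @ $12 + 397 @ $13 + 182 @ $13 + 14 @ $9 = $9,501
Aug 15, 110 sold [LIFO — newest first]: 110 @ $8 = $880
Total COGS = $429 + $9,501 + $880 = $10,810
Ending inventory: 227 @ $9 + 104 @ $8 = $2,875

104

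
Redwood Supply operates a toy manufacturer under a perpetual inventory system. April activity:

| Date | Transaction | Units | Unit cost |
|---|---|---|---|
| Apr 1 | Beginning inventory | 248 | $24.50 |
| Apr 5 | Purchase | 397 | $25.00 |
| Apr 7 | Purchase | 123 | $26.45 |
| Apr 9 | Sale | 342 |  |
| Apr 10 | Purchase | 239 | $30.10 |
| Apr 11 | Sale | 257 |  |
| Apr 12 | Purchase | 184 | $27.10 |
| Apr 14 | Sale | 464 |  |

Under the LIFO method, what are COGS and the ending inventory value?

COGS = $28,298.65; ending inventory = $3,136.00

Apr 9, 342 sold [LIFO — newest first]: 123 @ $26.45 + 219 @ $25.00 = $8,728.35
Apr 11, 257 sold [LIFO — newest first]: 239 @ $30.10 + 18 @ $25.00 = $7,643.90
Apr 14, 464 sold [LIFO — newest first]: 184 @ $27.10 + 160 @ $25.00 + 120 @ $24.50 = $11,926.40
Total COGS = $8,728.35 + $7,643.90 + $11,926.40 = $28,298.65
Ending inventory: 128 @ $24.50 = $3,136.00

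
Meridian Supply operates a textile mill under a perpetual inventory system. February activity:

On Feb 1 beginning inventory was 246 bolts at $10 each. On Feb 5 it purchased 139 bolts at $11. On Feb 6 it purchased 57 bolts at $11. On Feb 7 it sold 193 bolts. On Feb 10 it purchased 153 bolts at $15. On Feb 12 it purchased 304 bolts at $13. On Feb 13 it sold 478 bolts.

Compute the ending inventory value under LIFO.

Ending inventory = $2,280

Feb 7, 193 sold [LIFO — newest first]: 57 @ $11 + 136 @ $11 = $2,123
Feb 13, 478 sold [LIFO — newest first]: 304 @ $13 + 153 @ $15 + 3 @ $11 + 18 @ $10 = $6,460
Total COGS = $2,123 + $6,460 = $8,583
Ending inventory: 228 @ $10 = $2,280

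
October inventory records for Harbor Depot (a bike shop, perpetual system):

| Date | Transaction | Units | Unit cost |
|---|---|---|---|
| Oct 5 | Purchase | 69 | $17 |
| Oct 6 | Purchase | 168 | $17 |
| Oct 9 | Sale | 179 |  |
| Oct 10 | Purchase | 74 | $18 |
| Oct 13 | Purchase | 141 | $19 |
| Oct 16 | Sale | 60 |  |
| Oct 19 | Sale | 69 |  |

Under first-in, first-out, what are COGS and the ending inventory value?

Oct 9, 179 sold [FIFO — oldest first]: 69 @ $17 + 110 @ $17 = $3,043
Oct 16, 60 sold [FIFO — oldest first]: 58 @ $17 + 2 @ $18 = $1,022
Oct 19, 69 sold [FIFO — oldest first]: 69 @ $18 = $1,242
Total COGS = $3,043 + $1,022 + $1,242 = $5,307
Ending inventory: 3 @ $18 + 141 @ $19 = $2,733
Check: goods available $8,040 = COGS $5,307 + ending $2,733

COGS = $5,307; ending inventory = $2,733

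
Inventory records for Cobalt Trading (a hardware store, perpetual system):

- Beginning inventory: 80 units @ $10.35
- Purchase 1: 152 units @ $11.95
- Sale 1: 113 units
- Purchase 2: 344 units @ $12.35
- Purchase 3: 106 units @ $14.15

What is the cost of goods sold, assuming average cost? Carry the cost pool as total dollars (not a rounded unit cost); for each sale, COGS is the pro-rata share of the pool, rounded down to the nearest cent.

COGS = $1,288.00

After Beginning: 80 on hand, pool $828.00 (≈ $10.3500 each)
After Purchase 1: 232 on hand, pool $2,644.40 (≈ $11.3983 each)
Sale 1, sell 113: 113/232 × $2,644.40 → $1,288.00
After Purchase 2: 463 on hand, pool $5,604.80 (≈ $12.1054 each)
After Purchase 3: 569 on hand, pool $7,104.70 (≈ $12.4863 each)
Ending inventory (cost pool remaining) = $7,104.70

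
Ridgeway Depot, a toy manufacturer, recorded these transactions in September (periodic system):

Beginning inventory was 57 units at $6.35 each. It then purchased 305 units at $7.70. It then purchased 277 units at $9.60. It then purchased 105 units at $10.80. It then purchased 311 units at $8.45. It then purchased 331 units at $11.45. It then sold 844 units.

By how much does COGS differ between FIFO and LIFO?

$1,134.45

FIFO COGS: 57 @ $6.35 + 305 @ $7.70 + 277 @ $9.60 + 105 @ $10.80 + 100 @ $8.45 = $7,348.65
LIFO COGS: 331 @ $11.45 + 311 @ $8.45 + 105 @ $10.80 + 97 @ $9.60 = $8,483.10
Difference = |$7,348.65 − $8,483.10| = $1,134.45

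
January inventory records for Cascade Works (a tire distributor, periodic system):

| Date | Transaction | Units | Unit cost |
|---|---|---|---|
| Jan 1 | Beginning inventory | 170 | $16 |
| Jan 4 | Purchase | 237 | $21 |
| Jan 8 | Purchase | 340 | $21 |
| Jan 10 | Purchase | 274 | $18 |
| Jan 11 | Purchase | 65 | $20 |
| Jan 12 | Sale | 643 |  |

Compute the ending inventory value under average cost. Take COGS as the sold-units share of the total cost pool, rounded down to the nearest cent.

Ending inventory = $8,594.45

Jan 12, sell 643: 643/1086 × $21,069.00 → $12,474.55
Ending inventory (cost pool remaining) = $8,594.45
Check: goods available $21,069.00 = COGS $12,474.55 + ending $8,594.45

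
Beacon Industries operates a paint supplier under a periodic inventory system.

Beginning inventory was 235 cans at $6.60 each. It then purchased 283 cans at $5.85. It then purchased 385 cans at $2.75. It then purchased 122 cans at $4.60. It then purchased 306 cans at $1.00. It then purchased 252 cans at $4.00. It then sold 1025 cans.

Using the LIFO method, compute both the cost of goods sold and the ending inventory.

Sale 1 (1025) [LIFO — newest first]: 252 @ $4.00 + 306 @ $1.00 + 122 @ $4.60 + 345 @ $2.75 = $2,823.95
Ending inventory: 235 @ $6.60 + 283 @ $5.85 + 40 @ $2.75 = $3,316.55

COGS = $2,823.95; ending inventory = $3,316.55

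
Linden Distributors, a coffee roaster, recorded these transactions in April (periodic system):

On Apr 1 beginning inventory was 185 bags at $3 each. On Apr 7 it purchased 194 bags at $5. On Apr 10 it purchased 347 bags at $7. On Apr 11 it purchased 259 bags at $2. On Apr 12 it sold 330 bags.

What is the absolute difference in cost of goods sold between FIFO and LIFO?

$265

FIFO COGS: 185 @ $3 + 145 @ $5 = $1,280
LIFO COGS: 259 @ $2 + 71 @ $7 = $1,015
Difference = |$1,280 − $1,015| = $265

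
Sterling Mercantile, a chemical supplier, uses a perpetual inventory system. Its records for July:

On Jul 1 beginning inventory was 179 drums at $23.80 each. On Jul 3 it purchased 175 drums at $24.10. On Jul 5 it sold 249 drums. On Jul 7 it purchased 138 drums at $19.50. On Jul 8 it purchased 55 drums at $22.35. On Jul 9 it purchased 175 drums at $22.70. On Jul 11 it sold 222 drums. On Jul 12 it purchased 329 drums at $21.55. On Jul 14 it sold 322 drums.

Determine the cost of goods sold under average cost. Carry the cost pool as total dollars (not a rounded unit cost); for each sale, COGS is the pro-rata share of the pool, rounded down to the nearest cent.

COGS = $17,849.94

After Jul 1: 179 on hand, pool $4,260.20 (≈ $23.8000 each)
After Jul 3: 354 on hand, pool $8,477.70 (≈ $23.9483 each)
Jul 5, sell 249: 249/354 × $8,477.70 → $5,963.12
After Jul 7: 243 on hand, pool $5,205.58 (≈ $21.4221 each)
After Jul 8: 298 on hand, pool $6,434.83 (≈ $21.5934 each)
After Jul 9: 473 on hand, pool $10,407.33 (≈ $22.0028 each)
Jul 11, sell 222: 222/473 × $10,407.33 → $4,884.62
After Jul 12: 580 on hand, pool $12,612.66 (≈ $21.7460 each)
Jul 14, sell 322: 322/580 × $12,612.66 → $7,002.20
Total COGS = $5,963.12 + $4,884.62 + $7,002.20 = $17,849.94
Ending inventory (cost pool remaining) = $5,610.46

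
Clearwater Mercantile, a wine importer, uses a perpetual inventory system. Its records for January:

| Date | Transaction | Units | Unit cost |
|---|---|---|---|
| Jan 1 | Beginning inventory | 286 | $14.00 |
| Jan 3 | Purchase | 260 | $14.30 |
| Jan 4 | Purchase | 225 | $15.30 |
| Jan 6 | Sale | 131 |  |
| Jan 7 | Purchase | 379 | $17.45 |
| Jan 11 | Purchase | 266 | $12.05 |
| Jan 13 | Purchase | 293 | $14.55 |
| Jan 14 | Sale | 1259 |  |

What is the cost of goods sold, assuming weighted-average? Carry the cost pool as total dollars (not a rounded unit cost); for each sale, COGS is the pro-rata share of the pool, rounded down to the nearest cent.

COGS = $20,526.28

After Jan 1: 286 on hand, pool $4,004.00 (≈ $14.0000 each)
After Jan 3: 546 on hand, pool $7,722.00 (≈ $14.1429 each)
After Jan 4: 771 on hand, pool $11,164.50 (≈ $14.4805 each)
Jan 6, sell 131: 131/771 × $11,164.50 → $1,896.95
After Jan 7: 1019 on hand, pool $15,881.10 (≈ $15.5850 each)
After Jan 11: 1285 on hand, pool $19,086.40 (≈ $14.8532 each)
After Jan 13: 1578 on hand, pool $23,349.55 (≈ $14.7969 each)
Jan 14, sell 1259: 1259/1578 × $23,349.55 → $18,629.33
Total COGS = $1,896.95 + $18,629.33 = $20,526.28
Ending inventory (cost pool remaining) = $4,720.22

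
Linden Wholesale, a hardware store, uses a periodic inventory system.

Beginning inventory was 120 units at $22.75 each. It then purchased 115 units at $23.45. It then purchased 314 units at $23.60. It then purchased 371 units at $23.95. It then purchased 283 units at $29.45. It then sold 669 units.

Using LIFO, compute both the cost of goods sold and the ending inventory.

Sale 1 (669) [LIFO — newest first]: 283 @ $29.45 + 371 @ $23.95 + 15 @ $23.60 = $17,573.80
Ending inventory: 120 @ $22.75 + 115 @ $23.45 + 299 @ $23.60 = $12,483.15

COGS = $17,573.80; ending inventory = $12,483.15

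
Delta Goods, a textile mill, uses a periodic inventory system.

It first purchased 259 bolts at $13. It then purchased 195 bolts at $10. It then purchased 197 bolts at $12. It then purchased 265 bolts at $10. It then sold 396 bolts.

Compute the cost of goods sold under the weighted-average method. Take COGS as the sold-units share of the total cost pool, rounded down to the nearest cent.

Sale 1, sell 396: 396/916 × $10,331.00 → $4,466.24
Ending inventory (cost pool remaining) = $5,864.76
Check: goods available $10,331.00 = COGS $4,466.24 + ending $5,864.76

COGS = $4,466.24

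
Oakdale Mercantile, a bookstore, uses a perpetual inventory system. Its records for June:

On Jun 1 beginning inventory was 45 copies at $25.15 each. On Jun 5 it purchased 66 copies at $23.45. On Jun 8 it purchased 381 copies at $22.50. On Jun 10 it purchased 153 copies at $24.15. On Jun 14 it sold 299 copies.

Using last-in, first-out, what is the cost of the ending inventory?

Jun 14, 299 sold [LIFO — newest first]: 153 @ $24.15 + 146 @ $22.50 = $6,979.95
Ending inventory: 45 @ $25.15 + 66 @ $23.45 + 235 @ $22.50 = $7,966.95

Ending inventory = $7,966.95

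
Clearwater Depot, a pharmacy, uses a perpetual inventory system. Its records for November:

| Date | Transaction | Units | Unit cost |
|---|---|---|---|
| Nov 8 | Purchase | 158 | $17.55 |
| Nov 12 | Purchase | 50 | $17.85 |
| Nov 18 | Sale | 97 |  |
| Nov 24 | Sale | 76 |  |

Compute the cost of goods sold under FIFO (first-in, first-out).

Nov 18, 97 sold [FIFO — oldest first]: 97 @ $17.55 = $1,702.35
Nov 24, 76 sold [FIFO — oldest first]: 61 @ $17.55 + 15 @ $17.85 = $1,338.30
Total COGS = $1,702.35 + $1,338.30 = $3,040.65
Ending inventory: 35 @ $17.85 = $624.75
Check: goods available $3,665.40 = COGS $3,040.65 + ending $624.75

COGS = $3,040.65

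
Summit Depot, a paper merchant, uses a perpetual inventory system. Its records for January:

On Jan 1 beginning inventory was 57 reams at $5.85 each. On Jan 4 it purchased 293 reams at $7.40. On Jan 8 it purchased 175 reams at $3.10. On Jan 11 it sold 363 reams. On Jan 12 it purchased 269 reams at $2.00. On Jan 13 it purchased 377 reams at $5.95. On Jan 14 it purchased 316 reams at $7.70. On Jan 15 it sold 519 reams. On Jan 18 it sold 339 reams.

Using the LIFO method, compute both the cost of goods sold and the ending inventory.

COGS = $6,940.05; ending inventory = $1,318.45

Jan 11, 363 sold [LIFO — newest first]: 175 @ $3.10 + 188 @ $7.40 = $1,933.70
Jan 15, 519 sold [LIFO — newest first]: 316 @ $7.70 + 203 @ $5.95 = $3,641.05
Jan 18, 339 sold [LIFO — newest first]: 174 @ $5.95 + 165 @ $2.00 = $1,365.30
Total COGS = $1,933.70 + $3,641.05 + $1,365.30 = $6,940.05
Ending inventory: 57 @ $5.85 + 105 @ $7.40 + 104 @ $2.00 = $1,318.45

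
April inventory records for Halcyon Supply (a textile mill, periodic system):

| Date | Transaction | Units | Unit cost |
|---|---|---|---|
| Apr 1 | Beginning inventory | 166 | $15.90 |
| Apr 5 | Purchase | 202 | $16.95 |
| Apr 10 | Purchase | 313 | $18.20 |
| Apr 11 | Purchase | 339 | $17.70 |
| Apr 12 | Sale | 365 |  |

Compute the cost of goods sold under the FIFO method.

Apr 12, 365 sold [FIFO — oldest first]: 166 @ $15.90 + 199 @ $16.95 = $6,012.45
Ending inventory: 3 @ $16.95 + 313 @ $18.20 + 339 @ $17.70 = $11,747.75

COGS = $6,012.45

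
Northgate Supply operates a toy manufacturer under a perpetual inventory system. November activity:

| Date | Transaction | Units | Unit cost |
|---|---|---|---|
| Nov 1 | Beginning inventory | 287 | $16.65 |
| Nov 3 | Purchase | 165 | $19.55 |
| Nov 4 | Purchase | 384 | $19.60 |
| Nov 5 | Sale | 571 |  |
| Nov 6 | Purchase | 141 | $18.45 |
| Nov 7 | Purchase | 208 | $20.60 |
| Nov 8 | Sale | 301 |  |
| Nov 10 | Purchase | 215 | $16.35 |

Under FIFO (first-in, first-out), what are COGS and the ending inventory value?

Nov 5, 571 sold [FIFO — oldest first]: 287 @ $16.65 + 165 @ $19.55 + 119 @ $19.60 = $10,336.70
Nov 8, 301 sold [FIFO — oldest first]: 265 @ $19.60 + 36 @ $18.45 = $5,858.20
Total COGS = $10,336.70 + $5,858.20 = $16,194.90
Ending inventory: 105 @ $18.45 + 208 @ $20.60 + 215 @ $16.35 = $9,737.30
Check: goods available $25,932.20 = COGS $16,194.90 + ending $9,737.30

COGS = $16,194.90; ending inventory = $9,737.30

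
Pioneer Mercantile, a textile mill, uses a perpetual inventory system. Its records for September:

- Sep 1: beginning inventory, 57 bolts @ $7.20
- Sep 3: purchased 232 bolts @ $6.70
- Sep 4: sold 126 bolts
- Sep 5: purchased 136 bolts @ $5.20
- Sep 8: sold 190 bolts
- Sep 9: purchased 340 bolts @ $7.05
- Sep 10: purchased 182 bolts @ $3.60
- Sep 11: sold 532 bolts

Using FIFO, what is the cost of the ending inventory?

Sep 4, 126 sold [FIFO — oldest first]: 57 @ $7.20 + 69 @ $6.70 = $872.70
Sep 8, 190 sold [FIFO — oldest first]: 163 @ $6.70 + 27 @ $5.20 = $1,232.50
Sep 11, 532 sold [FIFO — oldest first]: 109 @ $5.20 + 340 @ $7.05 + 83 @ $3.60 = $3,262.60
Total COGS = $872.70 + $1,232.50 + $3,262.60 = $5,367.80
Ending inventory: 99 @ $3.60 = $356.40

Ending inventory = $356.40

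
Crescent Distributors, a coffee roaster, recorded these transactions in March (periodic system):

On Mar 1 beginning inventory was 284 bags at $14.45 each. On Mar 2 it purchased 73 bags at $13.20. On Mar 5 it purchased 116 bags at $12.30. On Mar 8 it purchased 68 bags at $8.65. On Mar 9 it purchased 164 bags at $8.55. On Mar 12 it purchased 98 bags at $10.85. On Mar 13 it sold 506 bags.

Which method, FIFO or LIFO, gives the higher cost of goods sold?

FIFO

FIFO COGS: 284 @ $14.45 + 73 @ $13.20 + 116 @ $12.30 + 33 @ $8.65 = $6,779.65
LIFO COGS: 98 @ $10.85 + 164 @ $8.55 + 68 @ $8.65 + 116 @ $12.30 + 60 @ $13.20 = $5,272.50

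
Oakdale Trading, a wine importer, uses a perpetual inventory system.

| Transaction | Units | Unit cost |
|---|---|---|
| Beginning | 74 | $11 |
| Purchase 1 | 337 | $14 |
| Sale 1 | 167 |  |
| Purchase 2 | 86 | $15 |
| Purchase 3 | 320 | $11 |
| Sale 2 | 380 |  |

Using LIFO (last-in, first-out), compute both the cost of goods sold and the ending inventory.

Sale 1 (167) [LIFO — newest first]: 167 @ $14 = $2,338
Sale 2 (380) [LIFO — newest first]: 320 @ $11 + 60 @ $15 = $4,420
Total COGS = $2,338 + $4,420 = $6,758
Ending inventory: 74 @ $11 + 170 @ $14 + 26 @ $15 = $3,584

COGS = $6,758; ending inventory = $3,584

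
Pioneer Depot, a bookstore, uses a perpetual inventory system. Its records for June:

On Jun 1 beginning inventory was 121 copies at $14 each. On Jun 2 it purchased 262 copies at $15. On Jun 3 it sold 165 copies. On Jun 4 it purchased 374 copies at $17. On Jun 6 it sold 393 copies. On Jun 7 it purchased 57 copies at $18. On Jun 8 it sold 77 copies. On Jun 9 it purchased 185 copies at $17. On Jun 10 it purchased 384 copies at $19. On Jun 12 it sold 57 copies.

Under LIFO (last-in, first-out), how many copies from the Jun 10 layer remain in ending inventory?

327

Jun 3, 165 sold [LIFO — newest first]: 165 @ $15 = $2,475
Jun 6, 393 sold [LIFO — newest first]: 374 @ $17 + 19 @ $15 = $6,643
Jun 8, 77 sold [LIFO — newest first]: 57 @ $18 + 20 @ $15 = $1,326
Jun 12, 57 sold [LIFO — newest first]: 57 @ $19 = $1,083
Total COGS = $2,475 + $6,643 + $1,326 + $1,083 = $11,527
Ending inventory: 121 @ $14 + 58 @ $15 + 185 @ $17 + 327 @ $19 = $11,922
Check: goods available $23,449 = COGS $11,527 + ending $11,922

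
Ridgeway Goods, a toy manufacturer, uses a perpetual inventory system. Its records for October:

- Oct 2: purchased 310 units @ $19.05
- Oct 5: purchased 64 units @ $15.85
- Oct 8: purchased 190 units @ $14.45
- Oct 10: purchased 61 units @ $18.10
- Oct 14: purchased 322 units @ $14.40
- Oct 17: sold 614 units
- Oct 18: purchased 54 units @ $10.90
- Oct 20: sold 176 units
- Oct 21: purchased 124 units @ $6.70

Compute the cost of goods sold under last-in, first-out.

COGS = $11,975.35

Oct 17, 614 sold [LIFO — newest first]: 322 @ $14.40 + 61 @ $18.10 + 190 @ $14.45 + 41 @ $15.85 = $9,136.25
Oct 20, 176 sold [LIFO — newest first]: 54 @ $10.90 + 23 @ $15.85 + 99 @ $19.05 = $2,839.10
Total COGS = $9,136.25 + $2,839.10 = $11,975.35
Ending inventory: 211 @ $19.05 + 124 @ $6.70 = $4,850.35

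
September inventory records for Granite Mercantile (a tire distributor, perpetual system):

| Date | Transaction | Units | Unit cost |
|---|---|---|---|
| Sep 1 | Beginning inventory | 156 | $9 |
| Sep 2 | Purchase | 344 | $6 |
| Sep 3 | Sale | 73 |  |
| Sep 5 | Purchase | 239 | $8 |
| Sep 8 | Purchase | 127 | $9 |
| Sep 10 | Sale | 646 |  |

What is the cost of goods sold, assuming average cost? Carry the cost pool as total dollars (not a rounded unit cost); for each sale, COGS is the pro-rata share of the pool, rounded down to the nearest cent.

COGS = $5,407.67

After Sep 1: 156 on hand, pool $1,404.00 (≈ $9.0000 each)
After Sep 2: 500 on hand, pool $3,468.00 (≈ $6.9360 each)
Sep 3, sell 73: 73/500 × $3,468.00 → $506.32
After Sep 5: 666 on hand, pool $4,873.68 (≈ $7.3178 each)
After Sep 8: 793 on hand, pool $6,016.68 (≈ $7.5872 each)
Sep 10, sell 646: 646/793 × $6,016.68 → $4,901.35
Total COGS = $506.32 + $4,901.35 = $5,407.67
Ending inventory (cost pool remaining) = $1,115.33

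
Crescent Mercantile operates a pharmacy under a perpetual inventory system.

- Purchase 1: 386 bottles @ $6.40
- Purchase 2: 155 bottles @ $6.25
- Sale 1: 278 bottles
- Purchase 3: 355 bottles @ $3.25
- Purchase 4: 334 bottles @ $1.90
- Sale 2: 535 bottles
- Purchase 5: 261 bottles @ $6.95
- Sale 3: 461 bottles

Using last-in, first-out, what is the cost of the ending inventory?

Sale 1 (278) [LIFO — newest first]: 155 @ $6.25 + 123 @ $6.40 = $1,755.95
Sale 2 (535) [LIFO — newest first]: 334 @ $1.90 + 201 @ $3.25 = $1,287.85
Sale 3 (461) [LIFO — newest first]: 261 @ $6.95 + 154 @ $3.25 + 46 @ $6.40 = $2,608.85
Total COGS = $1,755.95 + $1,287.85 + $2,608.85 = $5,652.65
Ending inventory: 217 @ $6.40 = $1,388.80
Check: goods available $7,041.45 = COGS $5,652.65 + ending $1,388.80

Ending inventory = $1,388.80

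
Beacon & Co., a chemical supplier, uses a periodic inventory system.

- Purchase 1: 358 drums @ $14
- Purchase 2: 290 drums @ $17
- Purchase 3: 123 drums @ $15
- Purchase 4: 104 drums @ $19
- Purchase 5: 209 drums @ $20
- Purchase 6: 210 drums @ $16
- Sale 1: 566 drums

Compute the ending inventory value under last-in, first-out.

Ending inventory = $11,142

Sale 1 (566) [LIFO — newest first]: 210 @ $16 + 209 @ $20 + 104 @ $19 + 43 @ $15 = $10,161
Ending inventory: 358 @ $14 + 290 @ $17 + 80 @ $15 = $11,142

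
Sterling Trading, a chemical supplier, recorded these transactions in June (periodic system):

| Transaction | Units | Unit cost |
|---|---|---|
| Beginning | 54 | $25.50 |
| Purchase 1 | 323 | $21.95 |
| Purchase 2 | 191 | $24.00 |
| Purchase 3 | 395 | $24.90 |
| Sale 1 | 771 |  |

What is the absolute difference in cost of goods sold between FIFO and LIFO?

FIFO COGS: 54 @ $25.50 + 323 @ $21.95 + 191 @ $24.00 + 203 @ $24.90 = $18,105.55
LIFO COGS: 395 @ $24.90 + 191 @ $24.00 + 185 @ $21.95 = $18,480.25
Difference = |$18,105.55 − $18,480.25| = $374.70

$374.70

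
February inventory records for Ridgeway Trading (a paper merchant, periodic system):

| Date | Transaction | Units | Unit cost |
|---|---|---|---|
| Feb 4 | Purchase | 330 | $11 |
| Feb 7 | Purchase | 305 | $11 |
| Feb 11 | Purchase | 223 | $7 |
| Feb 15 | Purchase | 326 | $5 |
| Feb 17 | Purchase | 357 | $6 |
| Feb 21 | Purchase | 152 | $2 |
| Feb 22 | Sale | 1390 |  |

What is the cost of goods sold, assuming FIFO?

COGS = $11,412

Feb 22, 1390 sold [FIFO — oldest first]: 330 @ $11 + 305 @ $11 + 223 @ $7 + 326 @ $5 + 206 @ $6 = $11,412
Ending inventory: 151 @ $6 + 152 @ $2 = $1,210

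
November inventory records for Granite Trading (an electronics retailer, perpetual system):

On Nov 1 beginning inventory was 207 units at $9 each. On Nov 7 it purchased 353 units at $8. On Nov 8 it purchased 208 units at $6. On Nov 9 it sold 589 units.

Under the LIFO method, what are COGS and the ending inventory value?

COGS = $4,324; ending inventory = $1,611

Nov 9, 589 sold [LIFO — newest first]: 208 @ $6 + 353 @ $8 + 28 @ $9 = $4,324
Ending inventory: 179 @ $9 = $1,611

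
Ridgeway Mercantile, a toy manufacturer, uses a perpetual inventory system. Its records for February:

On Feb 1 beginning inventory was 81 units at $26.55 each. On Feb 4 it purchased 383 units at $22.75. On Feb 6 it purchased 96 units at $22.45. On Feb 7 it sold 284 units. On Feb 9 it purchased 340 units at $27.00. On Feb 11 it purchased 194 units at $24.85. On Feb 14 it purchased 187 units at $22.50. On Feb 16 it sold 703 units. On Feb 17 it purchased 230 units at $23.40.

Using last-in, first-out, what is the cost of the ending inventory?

Feb 7, 284 sold [LIFO — newest first]: 96 @ $22.45 + 188 @ $22.75 = $6,432.20
Feb 16, 703 sold [LIFO — newest first]: 187 @ $22.50 + 194 @ $24.85 + 322 @ $27.00 = $17,722.40
Total COGS = $6,432.20 + $17,722.40 = $24,154.60
Ending inventory: 81 @ $26.55 + 195 @ $22.75 + 18 @ $27.00 + 230 @ $23.40 = $12,454.80
Check: goods available $36,609.40 = COGS $24,154.60 + ending $12,454.80

Ending inventory = $12,454.80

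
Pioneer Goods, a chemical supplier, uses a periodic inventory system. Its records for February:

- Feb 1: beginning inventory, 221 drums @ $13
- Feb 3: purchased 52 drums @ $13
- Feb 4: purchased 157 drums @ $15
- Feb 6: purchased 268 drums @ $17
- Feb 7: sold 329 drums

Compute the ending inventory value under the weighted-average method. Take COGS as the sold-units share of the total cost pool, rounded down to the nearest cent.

Ending inventory = $5,529.72

Feb 7, sell 329: 329/698 × $10,460.00 → $4,930.28
Ending inventory (cost pool remaining) = $5,529.72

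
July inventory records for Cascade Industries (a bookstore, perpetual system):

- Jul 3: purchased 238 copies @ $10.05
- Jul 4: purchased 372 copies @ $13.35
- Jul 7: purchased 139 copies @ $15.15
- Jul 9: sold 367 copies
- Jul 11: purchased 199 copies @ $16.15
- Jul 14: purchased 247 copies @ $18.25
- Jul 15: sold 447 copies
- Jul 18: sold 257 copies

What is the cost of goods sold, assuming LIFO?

Jul 9, 367 sold [LIFO — newest first]: 139 @ $15.15 + 228 @ $13.35 = $5,149.65
Jul 15, 447 sold [LIFO — newest first]: 247 @ $18.25 + 199 @ $16.15 + 1 @ $13.35 = $7,734.95
Jul 18, 257 sold [LIFO — newest first]: 143 @ $13.35 + 114 @ $10.05 = $3,054.75
Total COGS = $5,149.65 + $7,734.95 + $3,054.75 = $15,939.35
Ending inventory: 124 @ $10.05 = $1,246.20
Check: goods available $17,185.55 = COGS $15,939.35 + ending $1,246.20

COGS = $15,939.35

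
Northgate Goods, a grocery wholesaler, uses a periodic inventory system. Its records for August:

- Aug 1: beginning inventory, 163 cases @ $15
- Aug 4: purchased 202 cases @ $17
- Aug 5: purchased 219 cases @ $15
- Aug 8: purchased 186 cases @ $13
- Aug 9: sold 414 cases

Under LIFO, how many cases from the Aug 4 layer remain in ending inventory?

193

Aug 9, 414 sold [LIFO — newest first]: 186 @ $13 + 219 @ $15 + 9 @ $17 = $5,856
Ending inventory: 163 @ $15 + 193 @ $17 = $5,726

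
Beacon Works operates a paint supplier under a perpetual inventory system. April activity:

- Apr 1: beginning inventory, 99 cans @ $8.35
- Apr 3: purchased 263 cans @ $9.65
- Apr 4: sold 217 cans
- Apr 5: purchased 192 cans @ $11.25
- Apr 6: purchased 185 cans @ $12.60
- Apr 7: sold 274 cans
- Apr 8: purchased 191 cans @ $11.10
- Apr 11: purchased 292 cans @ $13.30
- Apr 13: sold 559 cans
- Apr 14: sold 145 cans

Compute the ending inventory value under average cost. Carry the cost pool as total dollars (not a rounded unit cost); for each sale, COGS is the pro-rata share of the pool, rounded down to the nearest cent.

Ending inventory = $324.21

After Apr 1: 99 on hand, pool $826.65 (≈ $8.3500 each)
After Apr 3: 362 on hand, pool $3,364.60 (≈ $9.2945 each)
Apr 4, sell 217: 217/362 × $3,364.60 → $2,016.90
After Apr 5: 337 on hand, pool $3,507.70 (≈ $10.4086 each)
After Apr 6: 522 on hand, pool $5,838.70 (≈ $11.1852 each)
Apr 7, sell 274: 274/522 × $5,838.70 → $3,064.75
After Apr 8: 439 on hand, pool $4,894.05 (≈ $11.1482 each)
After Apr 11: 731 on hand, pool $8,777.65 (≈ $12.0077 each)
Apr 13, sell 559: 559/731 × $8,777.65 → $6,712.32
Apr 14, sell 145: 145/172 × $2,065.33 → $1,741.12
Total COGS = $2,016.90 + $3,064.75 + $6,712.32 + $1,741.12 = $13,535.09
Ending inventory (cost pool remaining) = $324.21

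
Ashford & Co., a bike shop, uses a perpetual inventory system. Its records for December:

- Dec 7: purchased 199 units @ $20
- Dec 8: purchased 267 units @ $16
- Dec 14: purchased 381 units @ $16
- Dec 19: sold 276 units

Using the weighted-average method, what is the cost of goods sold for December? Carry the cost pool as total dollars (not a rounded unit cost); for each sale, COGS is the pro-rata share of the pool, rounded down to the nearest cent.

COGS = $4,675.38

After Dec 7: 199 on hand, pool $3,980.00 (≈ $20.0000 each)
After Dec 8: 466 on hand, pool $8,252.00 (≈ $17.7082 each)
After Dec 14: 847 on hand, pool $14,348.00 (≈ $16.9398 each)
Dec 19, sell 276: 276/847 × $14,348.00 → $4,675.38
Ending inventory (cost pool remaining) = $9,672.62
Check: goods available $14,348.00 = COGS $4,675.38 + ending $9,672.62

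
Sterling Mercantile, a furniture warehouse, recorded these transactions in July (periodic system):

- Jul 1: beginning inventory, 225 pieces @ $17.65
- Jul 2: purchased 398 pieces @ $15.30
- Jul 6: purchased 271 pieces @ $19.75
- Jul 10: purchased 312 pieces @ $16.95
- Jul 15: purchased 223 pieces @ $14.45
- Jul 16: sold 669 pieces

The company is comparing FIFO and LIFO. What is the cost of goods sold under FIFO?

COGS = $10,969.15

FIFO COGS: 225 @ $17.65 + 398 @ $15.30 + 46 @ $19.75 = $10,969.15
LIFO COGS: 223 @ $14.45 + 312 @ $16.95 + 134 @ $19.75 = $11,157.25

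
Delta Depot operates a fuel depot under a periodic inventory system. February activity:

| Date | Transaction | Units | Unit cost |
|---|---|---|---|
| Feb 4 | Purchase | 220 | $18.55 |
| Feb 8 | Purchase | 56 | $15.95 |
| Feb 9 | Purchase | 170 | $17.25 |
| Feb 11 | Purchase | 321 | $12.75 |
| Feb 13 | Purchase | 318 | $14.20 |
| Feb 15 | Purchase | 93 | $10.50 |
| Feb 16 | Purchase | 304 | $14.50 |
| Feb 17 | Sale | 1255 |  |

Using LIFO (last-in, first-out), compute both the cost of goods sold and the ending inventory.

COGS = $17,706.90; ending inventory = $4,192.65

Feb 17, 1255 sold [LIFO — newest first]: 304 @ $14.50 + 93 @ $10.50 + 318 @ $14.20 + 321 @ $12.75 + 170 @ $17.25 + 49 @ $15.95 = $17,706.90
Ending inventory: 220 @ $18.55 + 7 @ $15.95 = $4,192.65
Check: goods available $21,899.55 = COGS $17,706.90 + ending $4,192.65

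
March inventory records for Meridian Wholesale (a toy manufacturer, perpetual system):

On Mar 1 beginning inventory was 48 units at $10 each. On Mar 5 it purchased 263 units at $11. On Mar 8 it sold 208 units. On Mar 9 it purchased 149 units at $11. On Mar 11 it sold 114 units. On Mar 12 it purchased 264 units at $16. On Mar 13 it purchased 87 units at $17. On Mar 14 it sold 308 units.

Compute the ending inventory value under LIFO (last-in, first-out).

Ending inventory = $2,158

Mar 8, 208 sold [LIFO — newest first]: 208 @ $11 = $2,288
Mar 11, 114 sold [LIFO — newest first]: 114 @ $11 = $1,254
Mar 14, 308 sold [LIFO — newest first]: 87 @ $17 + 221 @ $16 = $5,015
Total COGS = $2,288 + $1,254 + $5,015 = $8,557
Ending inventory: 48 @ $10 + 55 @ $11 + 35 @ $11 + 43 @ $16 = $2,158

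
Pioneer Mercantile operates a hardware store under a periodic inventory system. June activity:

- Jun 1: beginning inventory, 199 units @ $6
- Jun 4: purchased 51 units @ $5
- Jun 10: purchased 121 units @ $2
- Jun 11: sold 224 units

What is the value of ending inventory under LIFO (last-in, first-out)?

Ending inventory = $882

Jun 11, 224 sold [LIFO — newest first]: 121 @ $2 + 51 @ $5 + 52 @ $6 = $809
Ending inventory: 147 @ $6 = $882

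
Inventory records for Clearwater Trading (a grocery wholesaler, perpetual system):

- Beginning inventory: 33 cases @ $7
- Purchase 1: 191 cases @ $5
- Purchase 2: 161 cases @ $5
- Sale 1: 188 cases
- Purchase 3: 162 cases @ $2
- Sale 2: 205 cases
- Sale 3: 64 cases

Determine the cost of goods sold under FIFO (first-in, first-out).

Sale 1 (188) [FIFO — oldest first]: 33 @ $7 + 155 @ $5 = $1,006
Sale 2 (205) [FIFO — oldest first]: 36 @ $5 + 161 @ $5 + 8 @ $2 = $1,001
Sale 3 (64) [FIFO — oldest first]: 64 @ $2 = $128
Total COGS = $1,006 + $1,001 + $128 = $2,135
Ending inventory: 90 @ $2 = $180

COGS = $2,135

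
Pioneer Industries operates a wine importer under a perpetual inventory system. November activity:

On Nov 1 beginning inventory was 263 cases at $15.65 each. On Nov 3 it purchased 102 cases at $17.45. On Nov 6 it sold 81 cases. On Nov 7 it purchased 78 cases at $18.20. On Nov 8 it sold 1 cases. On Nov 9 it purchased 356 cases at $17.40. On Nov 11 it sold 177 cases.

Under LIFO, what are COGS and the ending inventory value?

Nov 6, 81 sold [LIFO — newest first]: 81 @ $17.45 = $1,413.45
Nov 8, 1 sold [LIFO — newest first]: 1 @ $18.20 = $18.20
Nov 11, 177 sold [LIFO — newest first]: 177 @ $17.40 = $3,079.80
Total COGS = $1,413.45 + $18.20 + $3,079.80 = $4,511.45
Ending inventory: 263 @ $15.65 + 21 @ $17.45 + 77 @ $18.20 + 179 @ $17.40 = $8,998.40
Check: goods available $13,509.85 = COGS $4,511.45 + ending $8,998.40

COGS = $4,511.45; ending inventory = $8,998.40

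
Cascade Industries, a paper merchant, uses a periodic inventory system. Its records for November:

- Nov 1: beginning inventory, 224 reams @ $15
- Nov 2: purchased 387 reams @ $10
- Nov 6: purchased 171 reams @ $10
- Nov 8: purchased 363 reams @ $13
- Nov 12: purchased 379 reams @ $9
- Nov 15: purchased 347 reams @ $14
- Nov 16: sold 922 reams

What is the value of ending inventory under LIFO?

Ending inventory = $11,111

Nov 16, 922 sold [LIFO — newest first]: 347 @ $14 + 379 @ $9 + 196 @ $13 = $10,817
Ending inventory: 224 @ $15 + 387 @ $10 + 171 @ $10 + 167 @ $13 = $11,111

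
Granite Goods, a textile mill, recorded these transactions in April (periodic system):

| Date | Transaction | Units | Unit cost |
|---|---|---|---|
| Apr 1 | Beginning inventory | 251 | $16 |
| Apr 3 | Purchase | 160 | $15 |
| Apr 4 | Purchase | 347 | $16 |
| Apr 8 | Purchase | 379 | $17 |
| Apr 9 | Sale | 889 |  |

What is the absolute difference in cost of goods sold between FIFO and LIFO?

$248

FIFO COGS: 251 @ $16 + 160 @ $15 + 347 @ $16 + 131 @ $17 = $14,195
LIFO COGS: 379 @ $17 + 347 @ $16 + 160 @ $15 + 3 @ $16 = $14,443
Difference = |$14,195 − $14,443| = $248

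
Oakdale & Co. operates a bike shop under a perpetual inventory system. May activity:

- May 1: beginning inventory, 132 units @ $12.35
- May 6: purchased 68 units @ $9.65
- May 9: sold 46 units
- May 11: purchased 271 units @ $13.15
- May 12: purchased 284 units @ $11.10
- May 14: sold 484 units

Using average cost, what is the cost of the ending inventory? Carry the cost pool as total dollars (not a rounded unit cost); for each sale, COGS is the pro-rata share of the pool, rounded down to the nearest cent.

After May 1: 132 on hand, pool $1,630.20 (≈ $12.3500 each)
After May 6: 200 on hand, pool $2,286.40 (≈ $11.4320 each)
May 9, sell 46: 46/200 × $2,286.40 → $525.87
After May 11: 425 on hand, pool $5,324.18 (≈ $12.5275 each)
After May 12: 709 on hand, pool $8,476.58 (≈ $11.9557 each)
May 14, sell 484: 484/709 × $8,476.58 → $5,786.55
Total COGS = $525.87 + $5,786.55 = $6,312.42
Ending inventory (cost pool remaining) = $2,690.03

Ending inventory = $2,690.03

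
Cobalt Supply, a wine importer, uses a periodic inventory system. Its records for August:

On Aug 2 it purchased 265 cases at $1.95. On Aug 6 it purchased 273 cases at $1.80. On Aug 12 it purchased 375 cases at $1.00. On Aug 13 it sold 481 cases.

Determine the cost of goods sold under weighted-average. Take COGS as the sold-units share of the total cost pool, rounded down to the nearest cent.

Aug 13, sell 481: 481/913 × $1,383.15 → $728.69
Ending inventory (cost pool remaining) = $654.46

COGS = $728.69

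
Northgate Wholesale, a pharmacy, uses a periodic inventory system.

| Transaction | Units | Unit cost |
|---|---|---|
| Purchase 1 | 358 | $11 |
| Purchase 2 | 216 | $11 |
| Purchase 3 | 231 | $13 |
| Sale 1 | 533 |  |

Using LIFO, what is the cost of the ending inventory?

Sale 1 (533) [LIFO — newest first]: 231 @ $13 + 216 @ $11 + 86 @ $11 = $6,325
Ending inventory: 272 @ $11 = $2,992

Ending inventory = $2,992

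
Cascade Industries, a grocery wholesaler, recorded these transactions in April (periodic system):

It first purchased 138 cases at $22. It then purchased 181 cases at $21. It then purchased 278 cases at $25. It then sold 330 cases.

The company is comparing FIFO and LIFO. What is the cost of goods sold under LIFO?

FIFO COGS: 138 @ $22 + 181 @ $21 + 11 @ $25 = $7,112
LIFO COGS: 278 @ $25 + 52 @ $21 = $8,042

COGS = $8,042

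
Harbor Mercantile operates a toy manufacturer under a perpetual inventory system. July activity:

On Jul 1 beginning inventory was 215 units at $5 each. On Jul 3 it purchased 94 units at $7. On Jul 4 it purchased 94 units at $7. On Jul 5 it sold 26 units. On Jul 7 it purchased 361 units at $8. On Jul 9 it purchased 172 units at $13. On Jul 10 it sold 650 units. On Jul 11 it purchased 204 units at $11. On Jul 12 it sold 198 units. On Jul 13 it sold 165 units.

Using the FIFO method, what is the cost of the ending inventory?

Ending inventory = $1,111

Jul 5, 26 sold [FIFO — oldest first]: 26 @ $5 = $130
Jul 10, 650 sold [FIFO — oldest first]: 189 @ $5 + 94 @ $7 + 94 @ $7 + 273 @ $8 = $4,445
Jul 12, 198 sold [FIFO — oldest first]: 88 @ $8 + 110 @ $13 = $2,134
Jul 13, 165 sold [FIFO — oldest first]: 62 @ $13 + 103 @ $11 = $1,939
Total COGS = $130 + $4,445 + $2,134 + $1,939 = $8,648
Ending inventory: 101 @ $11 = $1,111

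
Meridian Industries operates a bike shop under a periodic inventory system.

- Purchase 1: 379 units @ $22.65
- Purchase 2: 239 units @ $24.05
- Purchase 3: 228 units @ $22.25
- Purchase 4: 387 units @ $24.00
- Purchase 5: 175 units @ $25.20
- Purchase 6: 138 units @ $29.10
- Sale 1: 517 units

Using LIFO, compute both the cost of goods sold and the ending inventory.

COGS = $13,321.80; ending inventory = $23,797.30

Sale 1 (517) [LIFO — newest first]: 138 @ $29.10 + 175 @ $25.20 + 204 @ $24.00 = $13,321.80
Ending inventory: 379 @ $22.65 + 239 @ $24.05 + 228 @ $22.25 + 183 @ $24.00 = $23,797.30
Check: goods available $37,119.10 = COGS $13,321.80 + ending $23,797.30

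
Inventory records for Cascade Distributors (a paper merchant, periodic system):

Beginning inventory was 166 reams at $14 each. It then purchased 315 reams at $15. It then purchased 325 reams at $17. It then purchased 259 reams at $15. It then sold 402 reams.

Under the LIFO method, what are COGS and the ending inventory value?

COGS = $6,316; ending inventory = $10,143

Sale 1 (402) [LIFO — newest first]: 259 @ $15 + 143 @ $17 = $6,316
Ending inventory: 166 @ $14 + 315 @ $15 + 182 @ $17 = $10,143
Check: goods available $16,459 = COGS $6,316 + ending $10,143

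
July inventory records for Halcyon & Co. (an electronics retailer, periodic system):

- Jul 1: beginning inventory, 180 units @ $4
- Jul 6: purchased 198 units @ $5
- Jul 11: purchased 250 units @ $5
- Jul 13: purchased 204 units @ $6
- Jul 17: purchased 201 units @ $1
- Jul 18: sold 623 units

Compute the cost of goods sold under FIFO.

Jul 18, 623 sold [FIFO — oldest first]: 180 @ $4 + 198 @ $5 + 245 @ $5 = $2,935
Ending inventory: 5 @ $5 + 204 @ $6 + 201 @ $1 = $1,450

COGS = $2,935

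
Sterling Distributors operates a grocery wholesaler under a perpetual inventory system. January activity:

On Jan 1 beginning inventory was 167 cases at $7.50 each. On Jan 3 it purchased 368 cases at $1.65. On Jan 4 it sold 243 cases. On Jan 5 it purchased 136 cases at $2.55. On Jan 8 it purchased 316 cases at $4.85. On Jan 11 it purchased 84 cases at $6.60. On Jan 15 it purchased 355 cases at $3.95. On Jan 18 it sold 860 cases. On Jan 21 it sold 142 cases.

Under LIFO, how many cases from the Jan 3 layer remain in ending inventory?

Jan 4, 243 sold [LIFO — newest first]: 243 @ $1.65 = $400.95
Jan 18, 860 sold [LIFO — newest first]: 355 @ $3.95 + 84 @ $6.60 + 316 @ $4.85 + 105 @ $2.55 = $3,757.00
Jan 21, 142 sold [LIFO — newest first]: 31 @ $2.55 + 111 @ $1.65 = $262.20
Total COGS = $400.95 + $3,757.00 + $262.20 = $4,420.15
Ending inventory: 167 @ $7.50 + 14 @ $1.65 = $1,275.60

14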